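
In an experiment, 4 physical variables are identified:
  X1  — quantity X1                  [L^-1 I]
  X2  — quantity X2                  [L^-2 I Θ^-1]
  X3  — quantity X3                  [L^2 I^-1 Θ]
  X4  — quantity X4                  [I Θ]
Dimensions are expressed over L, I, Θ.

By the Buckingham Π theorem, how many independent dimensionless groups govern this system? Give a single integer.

Exponent matrix [L,I,Θ] × [X1,X2,X3,X4]:
  L: [-1 -2  2  0]
  I: [ 1  1 -1  1]
  Θ: [ 0 -1  1  1]
Echelon form has 2 nonzero rows (pivots: X1,X2)
4 vars − rank 2 = 2 Π groups

2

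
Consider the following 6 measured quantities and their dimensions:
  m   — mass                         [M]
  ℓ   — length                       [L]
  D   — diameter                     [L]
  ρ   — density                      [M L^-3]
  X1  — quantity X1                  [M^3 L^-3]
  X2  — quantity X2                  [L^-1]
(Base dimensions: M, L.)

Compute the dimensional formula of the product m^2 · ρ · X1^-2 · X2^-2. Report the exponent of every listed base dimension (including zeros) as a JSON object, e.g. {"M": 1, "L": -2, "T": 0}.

{"M": -3, "L": 5}

Dimensional matrix (M×L by m×ℓ×D×ρ×X1×X2):
  M: [ 1  0  0  1  3  0]
  L: [ 0  1  1 -3 -3 -1]
  [M]: (2)·1+(1)·1+(-2)·3+(-2)·0 = -3
  [L]: (2)·0+(1)·-3+(-2)·-3+(-2)·-1 = 5
⇒ M^-3 L^5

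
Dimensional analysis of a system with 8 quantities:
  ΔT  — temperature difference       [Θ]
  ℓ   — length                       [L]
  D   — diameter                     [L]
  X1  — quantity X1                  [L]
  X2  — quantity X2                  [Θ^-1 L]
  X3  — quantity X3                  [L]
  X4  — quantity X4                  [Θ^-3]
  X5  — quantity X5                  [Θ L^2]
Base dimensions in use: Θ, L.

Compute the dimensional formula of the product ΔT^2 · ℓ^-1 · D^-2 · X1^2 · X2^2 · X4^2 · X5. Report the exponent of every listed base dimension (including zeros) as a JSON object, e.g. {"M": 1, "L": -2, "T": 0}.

{"Θ": -5, "L": 3}

Dimensional matrix (Θ×L by ΔT×ℓ×D×X1×X2×X3×X4×X5):
  Θ: [ 1  0  0  0 -1  0 -3  1]
  L: [ 0  1  1  1  1  1  0  2]
  [Θ]: (2)·1+(-1)·0+(-2)·0+(2)·0+(2)·-1+(2)·-3+(1)·1 = -5
  [L]: (2)·0+(-1)·1+(-2)·1+(2)·1+(2)·1+(2)·0+(1)·2 = 3
⇒ Θ^-5 L^3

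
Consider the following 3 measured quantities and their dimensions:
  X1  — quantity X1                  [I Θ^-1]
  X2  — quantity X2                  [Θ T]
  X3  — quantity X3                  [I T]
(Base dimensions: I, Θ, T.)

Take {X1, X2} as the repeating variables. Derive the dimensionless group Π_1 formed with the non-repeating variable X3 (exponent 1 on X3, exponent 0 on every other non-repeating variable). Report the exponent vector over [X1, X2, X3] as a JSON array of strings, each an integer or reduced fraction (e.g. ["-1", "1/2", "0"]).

["-1", "-1", "1"]

Dimensional matrix (I×Θ×T by X1×X2×X3):
  I: [ 1  0  1]
  Θ: [-1  1  0]
  T: [ 0  1  1]
Echelon form has 2 nonzero rows (pivots: X1,X2)
Pivot set = {X1,X2}, free = {X3}
RREF:
  r0: [   1    0    1]
  r1: [   0    1    1]
  r2: [   0    0    0]
Fix exponent of X3 at 1; solve each RREF row for its pivot's exponent:
  r0: exp(X1) + (1)·1 = 0 ⇒ exp(X1) = -1
  r1: exp(X2) + (1)·1 = 0 ⇒ exp(X2) = -1
Π_1 = X1^-1 · X2^-1 · X3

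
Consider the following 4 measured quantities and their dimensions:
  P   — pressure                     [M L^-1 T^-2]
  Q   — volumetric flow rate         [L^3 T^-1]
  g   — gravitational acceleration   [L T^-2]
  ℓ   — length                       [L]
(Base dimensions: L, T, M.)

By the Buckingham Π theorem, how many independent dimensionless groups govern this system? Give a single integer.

Dimensional matrix (L×T×M by P×Q×g×ℓ):
  L: [-1  3  1  1]
  T: [-2 -1 -2  0]
  M: [ 1  0  0  0]
RREF → pivots at {P,Q,g} ⇒ r = 3
4 vars − rank 3 = 1 Π group

1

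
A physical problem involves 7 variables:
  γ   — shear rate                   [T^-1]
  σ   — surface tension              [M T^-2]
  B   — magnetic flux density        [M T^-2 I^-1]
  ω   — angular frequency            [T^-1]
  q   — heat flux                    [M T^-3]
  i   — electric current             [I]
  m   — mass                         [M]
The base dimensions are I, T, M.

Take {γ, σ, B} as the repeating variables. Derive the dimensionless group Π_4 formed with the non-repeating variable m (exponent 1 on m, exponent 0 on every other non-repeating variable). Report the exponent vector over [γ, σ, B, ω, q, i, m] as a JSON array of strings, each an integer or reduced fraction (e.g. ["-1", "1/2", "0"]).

["2", "-1", "0", "0", "0", "0", "1"]

Exponent matrix [I,T,M] × [γ,σ,B,ω,q,i,m]:
  I: [ 0  0 -1  0  0  1  0]
  T: [-1 -2 -2 -1 -3  0  0]
  M: [ 0  1  1  0  1  0  1]
Echelon form has 3 nonzero rows (pivots: γ,σ,B)
Pivot set = {γ,σ,B}, free = {ω,q,i,m}
RREF:
  r0: [   1    0    0    1    1    0   -2]
  r1: [   0    1    0    0    1    1    1]
  r2: [   0    0    1    0    0   -1    0]
Fix exponent of m at 1, ω at 0, q at 0, i at 0; solve each RREF row for its pivot's exponent:
  r0: exp(γ) + (-2)·1 = 0 ⇒ exp(γ) = 2
  r1: exp(σ) + (1)·1 = 0 ⇒ exp(σ) = -1
  r2: exp(B) + (0)·1 = 0 ⇒ exp(B) = 0
Π_4 = γ^2 · σ^-1 · m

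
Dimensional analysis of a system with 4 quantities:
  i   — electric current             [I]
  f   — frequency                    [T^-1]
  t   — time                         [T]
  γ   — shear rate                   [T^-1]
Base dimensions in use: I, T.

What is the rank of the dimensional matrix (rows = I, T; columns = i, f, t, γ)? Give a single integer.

Dimensional matrix (I×T by i×f×t×γ):
  I: [ 1  0  0  0]
  T: [ 0 -1  1 -1]
Echelon form has 2 nonzero rows (pivots: i,f)

2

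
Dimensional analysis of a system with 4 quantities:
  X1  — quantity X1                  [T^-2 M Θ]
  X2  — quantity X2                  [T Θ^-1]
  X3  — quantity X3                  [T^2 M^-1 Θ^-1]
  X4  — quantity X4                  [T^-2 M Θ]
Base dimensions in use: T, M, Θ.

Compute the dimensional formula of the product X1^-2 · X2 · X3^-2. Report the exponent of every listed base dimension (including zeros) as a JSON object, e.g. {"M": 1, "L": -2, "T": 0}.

{"T": 1, "M": 0, "Θ": -1}

Exponent matrix [T,M,Θ] × [X1,X2,X3,X4]:
  T: [-2  1  2 -2]
  M: [ 1  0 -1  1]
  Θ: [ 1 -1 -1  1]
  [T]: (-2)·-2+(1)·1+(-2)·2 = 1
  [M]: (-2)·1+(1)·0+(-2)·-1 = 0
  [Θ]: (-2)·1+(1)·-1+(-2)·-1 = -1
⇒ T Θ^-1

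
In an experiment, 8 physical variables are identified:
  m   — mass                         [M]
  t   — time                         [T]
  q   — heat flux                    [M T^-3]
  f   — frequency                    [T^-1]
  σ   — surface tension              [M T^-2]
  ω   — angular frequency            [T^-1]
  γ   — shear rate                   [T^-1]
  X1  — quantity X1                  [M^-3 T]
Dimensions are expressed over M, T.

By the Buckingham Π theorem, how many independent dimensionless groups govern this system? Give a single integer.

Exponent matrix [M,T] × [m,t,q,f,σ,ω,γ,X1]:
  M: [ 1  0  1  0  1  0  0 -3]
  T: [ 0  1 -3 -1 -2 -1 -1  1]
Echelon form has 2 nonzero rows (pivots: m,t)
Π count = n − r = 8 − 2 = 6

6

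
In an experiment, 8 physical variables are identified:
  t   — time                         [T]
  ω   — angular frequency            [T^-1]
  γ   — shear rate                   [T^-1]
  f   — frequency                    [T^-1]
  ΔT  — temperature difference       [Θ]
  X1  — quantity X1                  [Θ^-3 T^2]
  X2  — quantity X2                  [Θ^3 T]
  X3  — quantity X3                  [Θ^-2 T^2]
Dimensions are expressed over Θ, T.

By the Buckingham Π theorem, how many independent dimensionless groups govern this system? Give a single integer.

Write exponents as rows Θ,T / cols t,ω,γ,f,ΔT,X1,X2,X3:
  Θ: [ 0  0  0  0  1 -3  3 -2]
  T: [ 1 -1 -1 -1  0  2  1  2]
Row reduction gives pivot columns t,ΔT; rank = 2
8 vars − rank 2 = 6 Π groups

6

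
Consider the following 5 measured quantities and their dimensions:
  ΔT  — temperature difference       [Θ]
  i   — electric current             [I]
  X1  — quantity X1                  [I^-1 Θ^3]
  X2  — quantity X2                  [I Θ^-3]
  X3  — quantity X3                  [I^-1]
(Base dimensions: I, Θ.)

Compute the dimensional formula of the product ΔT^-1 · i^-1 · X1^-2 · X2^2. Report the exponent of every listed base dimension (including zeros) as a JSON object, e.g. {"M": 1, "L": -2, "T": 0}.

{"I": 3, "Θ": -13}

Exponent matrix [I,Θ] × [ΔT,i,X1,X2,X3]:
  I: [ 0  1 -1  1 -1]
  Θ: [ 1  0  3 -3  0]
  [I]: (-1)·0+(-1)·1+(-2)·-1+(2)·1 = 3
  [Θ]: (-1)·1+(-1)·0+(-2)·3+(2)·-3 = -13
⇒ I^3 Θ^-13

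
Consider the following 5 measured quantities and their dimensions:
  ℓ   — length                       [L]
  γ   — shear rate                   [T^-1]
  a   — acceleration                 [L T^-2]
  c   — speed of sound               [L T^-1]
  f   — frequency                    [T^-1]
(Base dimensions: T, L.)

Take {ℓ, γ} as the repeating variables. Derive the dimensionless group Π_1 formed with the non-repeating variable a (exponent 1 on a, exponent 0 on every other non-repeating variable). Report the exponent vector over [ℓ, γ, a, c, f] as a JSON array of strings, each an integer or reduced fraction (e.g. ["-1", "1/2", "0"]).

["-1", "-2", "1", "0", "0"]

Exponent matrix [T,L] × [ℓ,γ,a,c,f]:
  T: [ 0 -1 -2 -1 -1]
  L: [ 1  0  1  1  0]
Echelon form has 2 nonzero rows (pivots: ℓ,γ)
Pivot set = {ℓ,γ}, free = {a,c,f}
RREF:
  r0: [   1    0    1    1    0]
  r1: [   0    1    2    1    1]
Fix exponent of a at 1, c at 0, f at 0; solve each RREF row for its pivot's exponent:
  r0: exp(ℓ) + (1)·1 = 0 ⇒ exp(ℓ) = -1
  r1: exp(γ) + (2)·1 = 0 ⇒ exp(γ) = -2
Π_1 = ℓ^-1 · γ^-2 · a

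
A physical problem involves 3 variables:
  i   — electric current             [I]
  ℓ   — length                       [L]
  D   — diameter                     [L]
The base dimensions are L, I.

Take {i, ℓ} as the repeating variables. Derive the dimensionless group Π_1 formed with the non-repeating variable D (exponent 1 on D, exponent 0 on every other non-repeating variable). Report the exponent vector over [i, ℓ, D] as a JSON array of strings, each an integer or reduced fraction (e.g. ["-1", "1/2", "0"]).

Dimensional matrix (L×I by i×ℓ×D):
  L: [ 0  1  1]
  I: [ 1  0  0]
Row reduction gives pivot columns i,ℓ; rank = 2
Pivot set = {i,ℓ}, free = {D}
RREF:
  r0: [   1    0    0]
  r1: [   0    1    1]
Fix exponent of D at 1; solve each RREF row for its pivot's exponent:
  r0: exp(i) + (0)·1 = 0 ⇒ exp(i) = 0
  r1: exp(ℓ) + (1)·1 = 0 ⇒ exp(ℓ) = -1
Π_1 = ℓ^-1 · D

["0", "-1", "1"]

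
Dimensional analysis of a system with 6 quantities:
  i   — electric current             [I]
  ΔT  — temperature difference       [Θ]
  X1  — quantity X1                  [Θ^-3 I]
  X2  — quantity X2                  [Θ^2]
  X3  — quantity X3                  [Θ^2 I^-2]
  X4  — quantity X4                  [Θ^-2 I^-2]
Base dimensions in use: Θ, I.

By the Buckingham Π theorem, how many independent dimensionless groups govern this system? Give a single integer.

Dimensional matrix (Θ×I by i×ΔT×X1×X2×X3×X4):
  Θ: [ 0  1 -3  2  2 -2]
  I: [ 1  0  1  0 -2 -2]
Row reduction gives pivot columns i,ΔT; rank = 2
Π count = n − r = 6 − 2 = 4

4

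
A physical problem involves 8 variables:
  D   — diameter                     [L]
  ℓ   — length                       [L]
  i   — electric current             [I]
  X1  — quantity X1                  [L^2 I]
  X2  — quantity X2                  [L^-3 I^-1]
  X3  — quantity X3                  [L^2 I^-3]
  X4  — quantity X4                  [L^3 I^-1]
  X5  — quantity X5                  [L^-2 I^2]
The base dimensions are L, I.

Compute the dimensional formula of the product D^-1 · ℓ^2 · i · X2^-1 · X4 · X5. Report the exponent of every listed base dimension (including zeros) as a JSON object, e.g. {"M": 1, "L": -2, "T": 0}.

Write exponents as rows L,I / cols D,ℓ,i,X1,X2,X3,X4,X5:
  L: [ 1  1  0  2 -3  2  3 -2]
  I: [ 0  0  1  1 -1 -3 -1  2]
  [L]: (-1)·1+(2)·1+(1)·0+(-1)·-3+(1)·3+(1)·-2 = 5
  [I]: (-1)·0+(2)·0+(1)·1+(-1)·-1+(1)·-1+(1)·2 = 3
⇒ L^5 I^3

{"L": 5, "I": 3}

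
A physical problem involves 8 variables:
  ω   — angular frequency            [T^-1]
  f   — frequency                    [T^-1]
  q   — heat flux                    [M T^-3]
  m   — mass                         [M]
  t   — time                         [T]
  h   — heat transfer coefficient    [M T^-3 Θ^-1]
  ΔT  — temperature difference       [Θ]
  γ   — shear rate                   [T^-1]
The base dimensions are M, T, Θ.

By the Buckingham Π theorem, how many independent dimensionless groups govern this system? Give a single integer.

5

Exponent matrix [M,T,Θ] × [ω,f,q,m,t,h,ΔT,γ]:
  M: [ 0  0  1  1  0  1  0  0]
  T: [-1 -1 -3  0  1 -3  0 -1]
  Θ: [ 0  0  0  0  0 -1  1  0]
Row reduction gives pivot columns ω,q,h; rank = 3
Π count = n − r = 8 − 3 = 5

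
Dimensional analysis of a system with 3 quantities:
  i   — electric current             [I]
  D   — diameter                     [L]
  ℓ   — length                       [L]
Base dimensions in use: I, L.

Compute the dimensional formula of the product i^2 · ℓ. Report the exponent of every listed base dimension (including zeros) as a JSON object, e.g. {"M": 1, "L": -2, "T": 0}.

Exponent matrix [I,L] × [i,D,ℓ]:
  I: [ 1  0  0]
  L: [ 0  1  1]
  [I]: (2)·1+(1)·0 = 2
  [L]: (2)·0+(1)·1 = 1
⇒ I^2 L

{"I": 2, "L": 1}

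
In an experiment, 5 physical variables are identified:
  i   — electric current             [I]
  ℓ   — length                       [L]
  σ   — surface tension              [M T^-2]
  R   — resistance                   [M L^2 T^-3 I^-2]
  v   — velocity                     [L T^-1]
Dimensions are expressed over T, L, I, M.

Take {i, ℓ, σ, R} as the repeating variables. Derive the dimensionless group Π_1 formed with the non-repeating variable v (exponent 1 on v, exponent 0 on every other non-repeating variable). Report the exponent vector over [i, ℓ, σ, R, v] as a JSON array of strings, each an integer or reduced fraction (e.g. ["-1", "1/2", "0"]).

Dimensional matrix (T×L×I×M by i×ℓ×σ×R×v):
  T: [ 0  0 -2 -3 -1]
  L: [ 0  1  0  2  1]
  I: [ 1  0  0 -2  0]
  M: [ 0  0  1  1  0]
Row reduction gives pivot columns i,ℓ,σ,R; rank = 4
Pivot set = {i,ℓ,σ,R}, free = {v}
RREF:
  r0: [   1    0    0    0    2]
  r1: [   0    1    0    0   -1]
  r2: [   0    0    1    0   -1]
  r3: [   0    0    0    1    1]
Fix exponent of v at 1; solve each RREF row for its pivot's exponent:
  r0: exp(i) + (2)·1 = 0 ⇒ exp(i) = -2
  r1: exp(ℓ) + (-1)·1 = 0 ⇒ exp(ℓ) = 1
  r2: exp(σ) + (-1)·1 = 0 ⇒ exp(σ) = 1
  r3: exp(R) + (1)·1 = 0 ⇒ exp(R) = -1
Π_1 = i^-2 · ℓ · σ · R^-1 · v

["-2", "1", "1", "-1", "1"]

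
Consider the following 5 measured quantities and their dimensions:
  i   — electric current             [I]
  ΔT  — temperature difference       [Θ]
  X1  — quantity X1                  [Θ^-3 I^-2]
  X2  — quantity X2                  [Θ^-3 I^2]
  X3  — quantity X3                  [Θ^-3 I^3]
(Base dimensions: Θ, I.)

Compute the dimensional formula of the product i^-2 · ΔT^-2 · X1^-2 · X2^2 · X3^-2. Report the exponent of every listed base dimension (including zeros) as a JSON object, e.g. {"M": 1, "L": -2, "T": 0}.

{"Θ": 4, "I": 0}

Dimensional matrix (Θ×I by i×ΔT×X1×X2×X3):
  Θ: [ 0  1 -3 -3 -3]
  I: [ 1  0 -2  2  3]
  [Θ]: (-2)·0+(-2)·1+(-2)·-3+(2)·-3+(-2)·-3 = 4
  [I]: (-2)·1+(-2)·0+(-2)·-2+(2)·2+(-2)·3 = 0
⇒ Θ^4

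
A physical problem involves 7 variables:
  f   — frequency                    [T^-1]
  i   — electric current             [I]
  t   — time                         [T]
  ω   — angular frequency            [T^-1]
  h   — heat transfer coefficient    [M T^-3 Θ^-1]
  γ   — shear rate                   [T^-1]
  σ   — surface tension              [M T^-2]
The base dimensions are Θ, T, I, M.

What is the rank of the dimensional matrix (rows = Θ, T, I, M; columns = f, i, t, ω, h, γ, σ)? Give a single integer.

Dimensional matrix (Θ×T×I×M by f×i×t×ω×h×γ×σ):
  Θ: [ 0  0  0  0 -1  0  0]
  T: [-1  0  1 -1 -3 -1 -2]
  I: [ 0  1  0  0  0  0  0]
  M: [ 0  0  0  0  1  0  1]
RREF → pivots at {f,i,h,σ} ⇒ r = 4

4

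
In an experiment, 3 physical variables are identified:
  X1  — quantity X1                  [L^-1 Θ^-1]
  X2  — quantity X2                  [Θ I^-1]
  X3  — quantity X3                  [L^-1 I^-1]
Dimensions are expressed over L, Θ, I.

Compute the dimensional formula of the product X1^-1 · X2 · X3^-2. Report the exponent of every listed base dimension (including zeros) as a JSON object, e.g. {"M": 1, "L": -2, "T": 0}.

{"L": 3, "Θ": 2, "I": 1}

Write exponents as rows L,Θ,I / cols X1,X2,X3:
  L: [-1  0 -1]
  Θ: [-1  1  0]
  I: [ 0 -1 -1]
  [L]: (-1)·-1+(1)·0+(-2)·-1 = 3
  [Θ]: (-1)·-1+(1)·1+(-2)·0 = 2
  [I]: (-1)·0+(1)·-1+(-2)·-1 = 1
⇒ L^3 Θ^2 I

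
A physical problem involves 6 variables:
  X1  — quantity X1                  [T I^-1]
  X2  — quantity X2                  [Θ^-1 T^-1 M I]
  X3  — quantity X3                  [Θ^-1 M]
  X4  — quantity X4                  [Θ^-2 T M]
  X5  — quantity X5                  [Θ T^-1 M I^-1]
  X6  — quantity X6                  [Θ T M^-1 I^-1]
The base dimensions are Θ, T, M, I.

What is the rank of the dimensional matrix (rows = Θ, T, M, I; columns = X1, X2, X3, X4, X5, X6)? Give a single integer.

Write exponents as rows Θ,T,M,I / cols X1,X2,X3,X4,X5,X6:
  Θ: [ 0 -1 -1 -2  1  1]
  T: [ 1 -1  0  1 -1  1]
  M: [ 0  1  1  1  1 -1]
  I: [-1  1  0  0 -1 -1]
Echelon form has 3 nonzero rows (pivots: X1,X2,X4)

3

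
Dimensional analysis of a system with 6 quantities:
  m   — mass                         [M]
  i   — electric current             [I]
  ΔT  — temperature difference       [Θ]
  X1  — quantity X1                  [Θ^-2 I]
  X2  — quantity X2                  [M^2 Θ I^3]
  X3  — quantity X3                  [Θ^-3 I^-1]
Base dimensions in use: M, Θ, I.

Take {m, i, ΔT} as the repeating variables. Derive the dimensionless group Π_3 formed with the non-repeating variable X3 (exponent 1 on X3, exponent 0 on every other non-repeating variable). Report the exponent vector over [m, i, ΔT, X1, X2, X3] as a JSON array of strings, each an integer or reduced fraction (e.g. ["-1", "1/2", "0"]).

["0", "1", "3", "0", "0", "1"]

Dimensional matrix (M×Θ×I by m×i×ΔT×X1×X2×X3):
  M: [ 1  0  0  0  2  0]
  Θ: [ 0  0  1 -2  1 -3]
  I: [ 0  1  0  1  3 -1]
RREF → pivots at {m,i,ΔT} ⇒ r = 3
Repeat: m,i,ΔT; free: X1,X2,X3
RREF:
  r0: [   1    0    0    0    2    0]
  r1: [   0    1    0    1    3   -1]
  r2: [   0    0    1   -2    1   -3]
Fix exponent of X3 at 1, X1 at 0, X2 at 0; solve each RREF row for its pivot's exponent:
  r0: exp(m) + (0)·1 = 0 ⇒ exp(m) = 0
  r1: exp(i) + (-1)·1 = 0 ⇒ exp(i) = 1
  r2: exp(ΔT) + (-3)·1 = 0 ⇒ exp(ΔT) = 3
Π_3 = i · ΔT^3 · X3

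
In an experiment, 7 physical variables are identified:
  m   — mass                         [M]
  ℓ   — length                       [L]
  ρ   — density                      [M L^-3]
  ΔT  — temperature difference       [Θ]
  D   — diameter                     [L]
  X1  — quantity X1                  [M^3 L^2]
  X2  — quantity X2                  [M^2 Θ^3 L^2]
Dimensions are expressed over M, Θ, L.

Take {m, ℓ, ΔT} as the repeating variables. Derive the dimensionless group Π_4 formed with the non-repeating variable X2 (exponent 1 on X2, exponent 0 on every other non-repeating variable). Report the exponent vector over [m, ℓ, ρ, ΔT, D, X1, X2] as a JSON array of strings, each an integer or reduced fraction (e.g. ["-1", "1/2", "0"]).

["-2", "-2", "0", "-3", "0", "0", "1"]

Dimensional matrix (M×Θ×L by m×ℓ×ρ×ΔT×D×X1×X2):
  M: [ 1  0  1  0  0  3  2]
  Θ: [ 0  0  0  1  0  0  3]
  L: [ 0  1 -3  0  1  2  2]
Echelon form has 3 nonzero rows (pivots: m,ℓ,ΔT)
Pivot set = {m,ℓ,ΔT}, free = {ρ,D,X1,X2}
RREF:
  r0: [   1    0    1    0    0    3    2]
  r1: [   0    1   -3    0    1    2    2]
  r2: [   0    0    0    1    0    0    3]
Fix exponent of X2 at 1, ρ at 0, D at 0, X1 at 0; solve each RREF row for its pivot's exponent:
  r0: exp(m) + (2)·1 = 0 ⇒ exp(m) = -2
  r1: exp(ℓ) + (2)·1 = 0 ⇒ exp(ℓ) = -2
  r2: exp(ΔT) + (3)·1 = 0 ⇒ exp(ΔT) = -3
Π_4 = m^-2 · ℓ^-2 · ΔT^-3 · X2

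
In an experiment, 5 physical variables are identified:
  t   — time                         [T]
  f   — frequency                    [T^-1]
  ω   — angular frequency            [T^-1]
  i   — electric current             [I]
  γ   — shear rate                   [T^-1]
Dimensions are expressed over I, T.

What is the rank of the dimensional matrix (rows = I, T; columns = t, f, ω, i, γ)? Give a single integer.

Exponent matrix [I,T] × [t,f,ω,i,γ]:
  I: [ 0  0  0  1  0]
  T: [ 1 -1 -1  0 -1]
Echelon form has 2 nonzero rows (pivots: t,i)

2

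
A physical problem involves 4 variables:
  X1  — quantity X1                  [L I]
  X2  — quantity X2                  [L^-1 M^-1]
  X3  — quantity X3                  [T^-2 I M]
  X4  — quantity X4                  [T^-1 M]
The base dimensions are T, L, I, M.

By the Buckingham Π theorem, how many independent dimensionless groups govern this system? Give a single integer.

Dimensional matrix (T×L×I×M by X1×X2×X3×X4):
  T: [ 0  0 -2 -1]
  L: [ 1 -1  0  0]
  I: [ 1  0  1  0]
  M: [ 0 -1  1  1]
Echelon form has 3 nonzero rows (pivots: X1,X2,X3)
n=4, r=3 ⇒ 1 dimensionless group

1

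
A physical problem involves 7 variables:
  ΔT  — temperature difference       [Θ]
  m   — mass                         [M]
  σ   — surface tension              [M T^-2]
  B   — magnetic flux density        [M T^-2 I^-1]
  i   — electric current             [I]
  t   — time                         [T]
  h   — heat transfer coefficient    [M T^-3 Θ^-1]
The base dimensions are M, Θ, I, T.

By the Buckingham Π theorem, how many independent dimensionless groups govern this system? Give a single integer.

Dimensional matrix (M×Θ×I×T by ΔT×m×σ×B×i×t×h):
  M: [ 0  1  1  1  0  0  1]
  Θ: [ 1  0  0  0  0  0 -1]
  I: [ 0  0  0 -1  1  0  0]
  T: [ 0  0 -2 -2  0  1 -3]
Echelon form has 4 nonzero rows (pivots: ΔT,m,σ,B)
Π count = n − r = 7 − 4 = 3

3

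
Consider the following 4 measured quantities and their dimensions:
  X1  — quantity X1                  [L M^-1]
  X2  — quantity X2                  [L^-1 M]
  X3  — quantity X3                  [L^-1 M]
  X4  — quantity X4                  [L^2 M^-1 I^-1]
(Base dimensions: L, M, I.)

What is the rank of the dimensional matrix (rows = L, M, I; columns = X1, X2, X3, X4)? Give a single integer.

2

Write exponents as rows L,M,I / cols X1,X2,X3,X4:
  L: [ 1 -1 -1  2]
  M: [-1  1  1 -1]
  I: [ 0  0  0 -1]
Echelon form has 2 nonzero rows (pivots: X1,X4)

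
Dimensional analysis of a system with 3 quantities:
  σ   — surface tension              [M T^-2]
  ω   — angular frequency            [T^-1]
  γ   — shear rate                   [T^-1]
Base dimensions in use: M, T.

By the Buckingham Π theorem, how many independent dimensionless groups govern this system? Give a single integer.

Write exponents as rows M,T / cols σ,ω,γ:
  M: [ 1  0  0]
  T: [-2 -1 -1]
RREF → pivots at {σ,ω} ⇒ r = 2
3 vars − rank 2 = 1 Π group

1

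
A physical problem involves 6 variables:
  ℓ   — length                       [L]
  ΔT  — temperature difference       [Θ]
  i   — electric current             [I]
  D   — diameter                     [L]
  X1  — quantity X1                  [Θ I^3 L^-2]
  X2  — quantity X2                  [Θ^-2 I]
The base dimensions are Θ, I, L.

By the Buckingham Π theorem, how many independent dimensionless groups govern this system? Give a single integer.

Exponent matrix [Θ,I,L] × [ℓ,ΔT,i,D,X1,X2]:
  Θ: [ 0  1  0  0  1 -2]
  I: [ 0  0  1  0  3  1]
  L: [ 1  0  0  1 -2  0]
RREF → pivots at {ℓ,ΔT,i} ⇒ r = 3
Π count = n − r = 6 − 3 = 3

3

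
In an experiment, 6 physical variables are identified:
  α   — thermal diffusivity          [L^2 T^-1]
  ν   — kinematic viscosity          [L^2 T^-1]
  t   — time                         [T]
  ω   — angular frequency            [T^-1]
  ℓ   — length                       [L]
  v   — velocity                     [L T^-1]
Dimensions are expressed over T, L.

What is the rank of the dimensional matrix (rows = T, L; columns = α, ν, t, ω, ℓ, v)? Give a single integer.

2

Exponent matrix [T,L] × [α,ν,t,ω,ℓ,v]:
  T: [-1 -1  1 -1  0 -1]
  L: [ 2  2  0  0  1  1]
Row reduction gives pivot columns α,t; rank = 2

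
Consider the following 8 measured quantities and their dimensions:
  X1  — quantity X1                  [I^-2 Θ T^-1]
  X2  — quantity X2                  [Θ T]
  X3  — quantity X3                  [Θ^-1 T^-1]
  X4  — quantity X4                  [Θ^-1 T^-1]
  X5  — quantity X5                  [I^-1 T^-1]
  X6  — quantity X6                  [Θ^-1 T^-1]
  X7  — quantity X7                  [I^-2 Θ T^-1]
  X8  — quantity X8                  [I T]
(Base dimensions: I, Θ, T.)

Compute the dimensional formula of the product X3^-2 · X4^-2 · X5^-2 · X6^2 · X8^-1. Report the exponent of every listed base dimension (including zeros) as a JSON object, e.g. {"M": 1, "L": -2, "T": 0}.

Exponent matrix [I,Θ,T] × [X1,X2,X3,X4,X5,X6,X7,X8]:
  I: [-2  0  0  0 -1  0 -2  1]
  Θ: [ 1  1 -1 -1  0 -1  1  0]
  T: [-1  1 -1 -1 -1 -1 -1  1]
  [I]: (-2)·0+(-2)·0+(-2)·-1+(2)·0+(-1)·1 = 1
  [Θ]: (-2)·-1+(-2)·-1+(-2)·0+(2)·-1+(-1)·0 = 2
  [T]: (-2)·-1+(-2)·-1+(-2)·-1+(2)·-1+(-1)·1 = 3
⇒ I Θ^2 T^3

{"I": 1, "Θ": 2, "T": 3}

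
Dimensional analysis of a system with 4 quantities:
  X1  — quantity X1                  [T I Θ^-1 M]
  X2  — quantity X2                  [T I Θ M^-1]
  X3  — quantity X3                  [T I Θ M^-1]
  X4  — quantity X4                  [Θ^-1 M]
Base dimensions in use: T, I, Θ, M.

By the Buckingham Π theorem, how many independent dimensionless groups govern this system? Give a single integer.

2

Write exponents as rows T,I,Θ,M / cols X1,X2,X3,X4:
  T: [ 1  1  1  0]
  I: [ 1  1  1  0]
  Θ: [-1  1  1 -1]
  M: [ 1 -1 -1  1]
Echelon form has 2 nonzero rows (pivots: X1,X2)
4 vars − rank 2 = 2 Π groups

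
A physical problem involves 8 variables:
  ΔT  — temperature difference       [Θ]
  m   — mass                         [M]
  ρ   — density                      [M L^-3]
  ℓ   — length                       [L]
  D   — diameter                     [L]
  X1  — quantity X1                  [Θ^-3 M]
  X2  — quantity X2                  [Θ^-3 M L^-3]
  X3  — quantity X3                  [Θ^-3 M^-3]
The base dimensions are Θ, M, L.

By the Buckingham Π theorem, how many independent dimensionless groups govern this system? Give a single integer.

Write exponents as rows Θ,M,L / cols ΔT,m,ρ,ℓ,D,X1,X2,X3:
  Θ: [ 1  0  0  0  0 -3 -3 -3]
  M: [ 0  1  1  0  0  1  1 -3]
  L: [ 0  0 -3  1  1  0 -3  0]
RREF → pivots at {ΔT,m,ρ} ⇒ r = 3
Π count = n − r = 8 − 3 = 5

5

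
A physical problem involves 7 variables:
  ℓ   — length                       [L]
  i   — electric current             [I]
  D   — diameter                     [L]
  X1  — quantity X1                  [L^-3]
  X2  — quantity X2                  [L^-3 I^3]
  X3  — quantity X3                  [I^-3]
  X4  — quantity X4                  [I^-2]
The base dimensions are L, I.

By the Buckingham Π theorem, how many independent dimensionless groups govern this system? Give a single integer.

Write exponents as rows L,I / cols ℓ,i,D,X1,X2,X3,X4:
  L: [ 1  0  1 -3 -3  0  0]
  I: [ 0  1  0  0  3 -3 -2]
Echelon form has 2 nonzero rows (pivots: ℓ,i)
n=7, r=2 ⇒ 5 dimensionless groups

5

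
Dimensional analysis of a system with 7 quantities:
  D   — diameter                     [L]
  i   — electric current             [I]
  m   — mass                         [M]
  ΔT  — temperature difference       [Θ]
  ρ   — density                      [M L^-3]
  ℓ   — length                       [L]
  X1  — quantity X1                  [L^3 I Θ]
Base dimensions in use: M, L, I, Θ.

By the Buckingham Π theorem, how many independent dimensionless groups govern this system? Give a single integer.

3

Dimensional matrix (M×L×I×Θ by D×i×m×ΔT×ρ×ℓ×X1):
  M: [ 0  0  1  0  1  0  0]
  L: [ 1  0  0  0 -3  1  3]
  I: [ 0  1  0  0  0  0  1]
  Θ: [ 0  0  0  1  0  0  1]
Row reduction gives pivot columns D,i,m,ΔT; rank = 4
Π count = n − r = 7 − 4 = 3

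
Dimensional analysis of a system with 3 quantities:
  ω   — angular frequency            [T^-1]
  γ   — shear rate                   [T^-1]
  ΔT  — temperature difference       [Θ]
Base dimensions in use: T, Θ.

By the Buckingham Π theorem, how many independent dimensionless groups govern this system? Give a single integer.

1

Dimensional matrix (T×Θ by ω×γ×ΔT):
  T: [-1 -1  0]
  Θ: [ 0  0  1]
RREF → pivots at {ω,ΔT} ⇒ r = 2
Π count = n − r = 3 − 2 = 1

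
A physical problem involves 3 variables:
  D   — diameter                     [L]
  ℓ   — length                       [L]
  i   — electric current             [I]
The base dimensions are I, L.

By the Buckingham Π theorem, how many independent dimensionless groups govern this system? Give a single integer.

Dimensional matrix (I×L by D×ℓ×i):
  I: [ 0  0  1]
  L: [ 1  1  0]
Row reduction gives pivot columns D,i; rank = 2
3 vars − rank 2 = 1 Π group

1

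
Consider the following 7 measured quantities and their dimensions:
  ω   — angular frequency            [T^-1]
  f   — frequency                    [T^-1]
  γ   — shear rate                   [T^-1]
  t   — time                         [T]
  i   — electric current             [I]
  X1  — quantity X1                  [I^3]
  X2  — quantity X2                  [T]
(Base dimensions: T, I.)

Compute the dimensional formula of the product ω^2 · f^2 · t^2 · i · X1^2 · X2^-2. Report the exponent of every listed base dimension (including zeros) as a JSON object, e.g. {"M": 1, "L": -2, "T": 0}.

{"T": -4, "I": 7}

Exponent matrix [T,I] × [ω,f,γ,t,i,X1,X2]:
  T: [-1 -1 -1  1  0  0  1]
  I: [ 0  0  0  0  1  3  0]
  [T]: (2)·-1+(2)·-1+(2)·1+(1)·0+(2)·0+(-2)·1 = -4
  [I]: (2)·0+(2)·0+(2)·0+(1)·1+(2)·3+(-2)·0 = 7
⇒ T^-4 I^7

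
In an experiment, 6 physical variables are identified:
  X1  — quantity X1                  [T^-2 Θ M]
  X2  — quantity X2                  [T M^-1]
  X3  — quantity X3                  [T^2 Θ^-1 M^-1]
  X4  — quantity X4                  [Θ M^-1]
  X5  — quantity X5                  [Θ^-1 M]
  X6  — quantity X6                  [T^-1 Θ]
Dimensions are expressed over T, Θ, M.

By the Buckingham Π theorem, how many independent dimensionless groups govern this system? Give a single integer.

4

Dimensional matrix (T×Θ×M by X1×X2×X3×X4×X5×X6):
  T: [-2  1  2  0  0 -1]
  Θ: [ 1  0 -1  1 -1  1]
  M: [ 1 -1 -1 -1  1  0]
Echelon form has 2 nonzero rows (pivots: X1,X2)
Π count = n − r = 6 − 2 = 4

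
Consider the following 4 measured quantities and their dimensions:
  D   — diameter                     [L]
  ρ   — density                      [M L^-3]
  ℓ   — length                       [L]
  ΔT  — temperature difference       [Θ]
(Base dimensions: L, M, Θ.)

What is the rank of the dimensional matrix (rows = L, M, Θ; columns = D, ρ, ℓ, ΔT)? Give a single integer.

3

Exponent matrix [L,M,Θ] × [D,ρ,ℓ,ΔT]:
  L: [ 1 -3  1  0]
  M: [ 0  1  0  0]
  Θ: [ 0  0  0  1]
RREF → pivots at {D,ρ,ΔT} ⇒ r = 3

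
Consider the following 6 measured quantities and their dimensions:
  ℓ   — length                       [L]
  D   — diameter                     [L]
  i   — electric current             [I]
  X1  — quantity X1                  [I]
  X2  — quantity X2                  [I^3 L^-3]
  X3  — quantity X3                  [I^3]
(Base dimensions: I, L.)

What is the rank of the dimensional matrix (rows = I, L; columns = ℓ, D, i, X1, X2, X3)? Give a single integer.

2

Dimensional matrix (I×L by ℓ×D×i×X1×X2×X3):
  I: [ 0  0  1  1  3  3]
  L: [ 1  1  0  0 -3  0]
RREF → pivots at {ℓ,i} ⇒ r = 2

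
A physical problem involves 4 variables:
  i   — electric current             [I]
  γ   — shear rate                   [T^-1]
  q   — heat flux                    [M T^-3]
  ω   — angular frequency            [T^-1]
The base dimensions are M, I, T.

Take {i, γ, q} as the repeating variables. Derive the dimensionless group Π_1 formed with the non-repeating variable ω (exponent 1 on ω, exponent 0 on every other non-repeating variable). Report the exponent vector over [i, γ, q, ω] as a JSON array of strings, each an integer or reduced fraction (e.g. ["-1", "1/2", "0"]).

Exponent matrix [M,I,T] × [i,γ,q,ω]:
  M: [ 0  0  1  0]
  I: [ 1  0  0  0]
  T: [ 0 -1 -3 -1]
Row reduction gives pivot columns i,γ,q; rank = 3
Pivot set = {i,γ,q}, free = {ω}
RREF:
  r0: [   1    0    0    0]
  r1: [   0    1    0    1]
  r2: [   0    0    1    0]
Fix exponent of ω at 1; solve each RREF row for its pivot's exponent:
  r0: exp(i) + (0)·1 = 0 ⇒ exp(i) = 0
  r1: exp(γ) + (1)·1 = 0 ⇒ exp(γ) = -1
  r2: exp(q) + (0)·1 = 0 ⇒ exp(q) = 0
Π_1 = γ^-1 · ω

["0", "-1", "0", "1"]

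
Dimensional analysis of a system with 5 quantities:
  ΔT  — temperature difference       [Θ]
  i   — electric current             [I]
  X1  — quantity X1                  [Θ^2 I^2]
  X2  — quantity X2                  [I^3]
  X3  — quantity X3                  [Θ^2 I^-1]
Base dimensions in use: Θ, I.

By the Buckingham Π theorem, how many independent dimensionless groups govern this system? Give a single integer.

Exponent matrix [Θ,I] × [ΔT,i,X1,X2,X3]:
  Θ: [ 1  0  2  0  2]
  I: [ 0  1  2  3 -1]
Row reduction gives pivot columns ΔT,i; rank = 2
Π count = n − r = 5 − 2 = 3

3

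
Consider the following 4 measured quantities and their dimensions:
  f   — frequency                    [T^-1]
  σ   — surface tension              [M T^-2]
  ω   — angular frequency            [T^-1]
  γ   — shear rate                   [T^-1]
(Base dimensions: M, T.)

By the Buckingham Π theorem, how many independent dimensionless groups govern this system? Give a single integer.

Exponent matrix [M,T] × [f,σ,ω,γ]:
  M: [ 0  1  0  0]
  T: [-1 -2 -1 -1]
Row reduction gives pivot columns f,σ; rank = 2
Π count = n − r = 4 − 2 = 2

2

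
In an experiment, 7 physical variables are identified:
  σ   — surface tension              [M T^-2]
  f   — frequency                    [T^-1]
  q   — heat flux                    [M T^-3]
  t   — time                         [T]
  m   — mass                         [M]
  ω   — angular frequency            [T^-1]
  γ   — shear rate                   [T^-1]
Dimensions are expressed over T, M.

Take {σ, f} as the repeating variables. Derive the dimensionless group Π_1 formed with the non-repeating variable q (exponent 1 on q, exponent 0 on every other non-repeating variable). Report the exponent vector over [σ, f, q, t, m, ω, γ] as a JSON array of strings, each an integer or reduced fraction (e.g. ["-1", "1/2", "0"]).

Dimensional matrix (T×M by σ×f×q×t×m×ω×γ):
  T: [-2 -1 -3  1  0 -1 -1]
  M: [ 1  0  1  0  1  0  0]
Echelon form has 2 nonzero rows (pivots: σ,f)
Repeat: σ,f; free: q,t,m,ω,γ
RREF:
  r0: [   1    0    1    0    1    0    0]
  r1: [   0    1    1   -1   -2    1    1]
Fix exponent of q at 1, t at 0, m at 0, ω at 0, γ at 0; solve each RREF row for its pivot's exponent:
  r0: exp(σ) + (1)·1 = 0 ⇒ exp(σ) = -1
  r1: exp(f) + (1)·1 = 0 ⇒ exp(f) = -1
Π_1 = σ^-1 · f^-1 · q

["-1", "-1", "1", "0", "0", "0", "0"]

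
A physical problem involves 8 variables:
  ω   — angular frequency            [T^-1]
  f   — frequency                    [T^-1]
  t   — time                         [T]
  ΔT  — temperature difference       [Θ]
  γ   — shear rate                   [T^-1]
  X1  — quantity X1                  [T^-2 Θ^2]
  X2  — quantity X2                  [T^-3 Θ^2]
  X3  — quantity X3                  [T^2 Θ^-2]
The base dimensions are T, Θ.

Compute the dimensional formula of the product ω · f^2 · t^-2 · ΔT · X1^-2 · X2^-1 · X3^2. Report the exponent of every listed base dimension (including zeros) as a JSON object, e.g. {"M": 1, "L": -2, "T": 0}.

{"T": 6, "Θ": -9}

Exponent matrix [T,Θ] × [ω,f,t,ΔT,γ,X1,X2,X3]:
  T: [-1 -1  1  0 -1 -2 -3  2]
  Θ: [ 0  0  0  1  0  2  2 -2]
  [T]: (1)·-1+(2)·-1+(-2)·1+(1)·0+(-2)·-2+(-1)·-3+(2)·2 = 6
  [Θ]: (1)·0+(2)·0+(-2)·0+(1)·1+(-2)·2+(-1)·2+(2)·-2 = -9
⇒ T^6 Θ^-9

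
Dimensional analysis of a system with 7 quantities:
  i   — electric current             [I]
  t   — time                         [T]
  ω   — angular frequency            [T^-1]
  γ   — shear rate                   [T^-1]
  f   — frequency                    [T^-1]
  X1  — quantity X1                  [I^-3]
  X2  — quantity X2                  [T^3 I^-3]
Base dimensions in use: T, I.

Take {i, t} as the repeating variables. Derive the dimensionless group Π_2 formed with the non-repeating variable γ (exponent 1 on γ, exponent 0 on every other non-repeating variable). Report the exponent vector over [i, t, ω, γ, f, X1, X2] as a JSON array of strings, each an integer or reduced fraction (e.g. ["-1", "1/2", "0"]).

["0", "1", "0", "1", "0", "0", "0"]

Write exponents as rows T,I / cols i,t,ω,γ,f,X1,X2:
  T: [ 0  1 -1 -1 -1  0  3]
  I: [ 1  0  0  0  0 -3 -3]
RREF → pivots at {i,t} ⇒ r = 2
Pivot set = {i,t}, free = {ω,γ,f,X1,X2}
RREF:
  r0: [   1    0    0    0    0   -3   -3]
  r1: [   0    1   -1   -1   -1    0    3]
Fix exponent of γ at 1, ω at 0, f at 0, X1 at 0, X2 at 0; solve each RREF row for its pivot's exponent:
  r0: exp(i) + (0)·1 = 0 ⇒ exp(i) = 0
  r1: exp(t) + (-1)·1 = 0 ⇒ exp(t) = 1
Π_2 = t · γ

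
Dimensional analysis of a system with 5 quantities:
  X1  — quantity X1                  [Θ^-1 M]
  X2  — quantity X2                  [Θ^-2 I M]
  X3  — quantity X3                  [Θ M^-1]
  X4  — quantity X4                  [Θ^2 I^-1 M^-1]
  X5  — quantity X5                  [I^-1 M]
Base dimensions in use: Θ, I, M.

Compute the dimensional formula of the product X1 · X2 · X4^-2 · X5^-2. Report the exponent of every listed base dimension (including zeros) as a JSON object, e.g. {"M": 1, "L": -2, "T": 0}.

{"Θ": -7, "I": 5, "M": 2}

Write exponents as rows Θ,I,M / cols X1,X2,X3,X4,X5:
  Θ: [-1 -2  1  2  0]
  I: [ 0  1  0 -1 -1]
  M: [ 1  1 -1 -1  1]
  [Θ]: (1)·-1+(1)·-2+(-2)·2+(-2)·0 = -7
  [I]: (1)·0+(1)·1+(-2)·-1+(-2)·-1 = 5
  [M]: (1)·1+(1)·1+(-2)·-1+(-2)·1 = 2
⇒ Θ^-7 I^5 M^2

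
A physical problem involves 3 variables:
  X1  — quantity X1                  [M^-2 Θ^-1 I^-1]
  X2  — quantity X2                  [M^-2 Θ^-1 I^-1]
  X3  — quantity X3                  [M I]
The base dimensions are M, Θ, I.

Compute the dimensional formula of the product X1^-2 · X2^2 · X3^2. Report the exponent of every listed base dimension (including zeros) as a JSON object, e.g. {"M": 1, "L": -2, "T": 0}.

Dimensional matrix (M×Θ×I by X1×X2×X3):
  M: [-2 -2  1]
  Θ: [-1 -1  0]
  I: [-1 -1  1]
  [M]: (-2)·-2+(2)·-2+(2)·1 = 2
  [Θ]: (-2)·-1+(2)·-1+(2)·0 = 0
  [I]: (-2)·-1+(2)·-1+(2)·1 = 2
⇒ M^2 I^2

{"M": 2, "Θ": 0, "I": 2}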